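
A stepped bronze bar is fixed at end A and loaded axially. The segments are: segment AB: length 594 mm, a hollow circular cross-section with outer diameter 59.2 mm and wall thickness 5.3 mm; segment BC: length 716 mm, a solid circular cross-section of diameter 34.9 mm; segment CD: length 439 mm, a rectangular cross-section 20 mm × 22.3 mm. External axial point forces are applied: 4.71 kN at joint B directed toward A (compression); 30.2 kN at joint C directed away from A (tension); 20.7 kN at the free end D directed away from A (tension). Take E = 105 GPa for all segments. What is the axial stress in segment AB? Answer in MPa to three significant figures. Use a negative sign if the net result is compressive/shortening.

51.5 MPa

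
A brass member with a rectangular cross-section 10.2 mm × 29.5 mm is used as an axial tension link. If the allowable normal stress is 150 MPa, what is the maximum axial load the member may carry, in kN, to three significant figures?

A = 300.9 mm².
P_max = σ_allow · A = 150 · 300.9 = 45140 N = 45.13 kN.

45.1 kN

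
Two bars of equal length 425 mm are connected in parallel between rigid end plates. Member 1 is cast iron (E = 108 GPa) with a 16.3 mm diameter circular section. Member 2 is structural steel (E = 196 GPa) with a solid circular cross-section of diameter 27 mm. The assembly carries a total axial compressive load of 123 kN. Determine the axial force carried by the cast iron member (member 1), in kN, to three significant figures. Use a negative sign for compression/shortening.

A_1 = 208.7 mm².
A_2 = 572.6 mm².
Equal strain + equilibrium ⇒ each member carries load in proportion to AE: A₁E₁ = 22540000 N, A₂E₂ = 112200000 N, ΣAE = 134800000 N.
F₁ = P·A₁E₁/ΣAE = -123000·22540000/134800000 = -20570 N.

-20.6 kN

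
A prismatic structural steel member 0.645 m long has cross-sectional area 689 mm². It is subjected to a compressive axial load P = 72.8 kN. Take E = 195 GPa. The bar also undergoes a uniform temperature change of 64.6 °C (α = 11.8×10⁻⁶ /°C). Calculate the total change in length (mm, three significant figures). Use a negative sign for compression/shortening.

δ_mech = NL/(AE) = -72800·645/(689·195000) = -0.3495 mm.
δ_thermal = αLΔT = 11.8e-6·645·64.6 = 0.4917 mm.
δ = δ_mech + δ_thermal = 0.1422 mm.

0.142 mm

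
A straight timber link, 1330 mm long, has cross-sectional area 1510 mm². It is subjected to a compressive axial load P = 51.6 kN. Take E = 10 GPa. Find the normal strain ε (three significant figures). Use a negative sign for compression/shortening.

-0.00342

σ = N/A = -34.17 MPa; ε = σ/E = -34.17/10000 = -3.417e-03.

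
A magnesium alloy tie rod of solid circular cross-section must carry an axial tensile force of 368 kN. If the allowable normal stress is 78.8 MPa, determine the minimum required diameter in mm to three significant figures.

77.1 mm

Required area A ≥ P/σ_allow = 368000/78.8 = 4670 mm².
For a solid circular section, d ≥ √(4A/π) = 77.11 mm.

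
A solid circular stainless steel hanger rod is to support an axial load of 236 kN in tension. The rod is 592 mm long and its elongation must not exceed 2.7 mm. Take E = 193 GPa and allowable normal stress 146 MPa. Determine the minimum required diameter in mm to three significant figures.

Required area A ≥ P/σ_allow = 236000/146 = 1616 mm².
For a solid circular section, d ≥ √(4A/π) = 45.37 mm.
Elongation limit: A ≥ PL/(Eδ_allow) = 236000·592/(193000·2.7) = 268.1 mm² ⇒ d ≥ 18.48 mm.
The stress limit governs.

45.4 mm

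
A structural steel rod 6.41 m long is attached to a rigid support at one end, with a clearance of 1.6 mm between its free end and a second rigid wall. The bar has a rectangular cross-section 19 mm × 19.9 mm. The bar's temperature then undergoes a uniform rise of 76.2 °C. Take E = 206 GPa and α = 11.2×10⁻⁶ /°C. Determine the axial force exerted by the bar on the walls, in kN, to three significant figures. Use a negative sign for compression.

-47.0 kN

Free thermal expansion αLΔT = 11.2e-6 · 6410 · 76.2 = 5.471 mm.
The walls engage after the gap closes; constrained expansion = 5.471 − 1.6 = 3.871 mm.
The walls impose strain ε = −(3.871)/6410 = -6.0383e-04; σ = Eε = 206000 · -6.0383e-04 = -124.4 MPa.
Wall reaction R = σ·A = -124.4·378.1 = -47030 N = -47.03 kN.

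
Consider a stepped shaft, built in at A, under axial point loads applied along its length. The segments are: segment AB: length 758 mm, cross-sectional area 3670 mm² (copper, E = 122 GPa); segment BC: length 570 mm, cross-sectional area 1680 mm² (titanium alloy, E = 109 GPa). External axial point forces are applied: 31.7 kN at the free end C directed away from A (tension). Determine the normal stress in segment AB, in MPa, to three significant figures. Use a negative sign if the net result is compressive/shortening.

Internal axial forces (sectioning from the free end, tension +): N_BC = 31.7 kN, N_AB = 31.7 kN.
σ_AB = N_AB/A_AB = 31700/3670 = 8.638 MPa.

8.64 MPa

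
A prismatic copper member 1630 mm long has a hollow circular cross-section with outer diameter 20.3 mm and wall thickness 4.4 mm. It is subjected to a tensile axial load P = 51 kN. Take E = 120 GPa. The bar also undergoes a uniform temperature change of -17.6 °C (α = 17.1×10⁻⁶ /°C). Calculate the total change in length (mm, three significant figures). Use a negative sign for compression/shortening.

A = 219.8 mm².
δ_mech = NL/(AE) = 51000·1630/(219.8·120000) = 3.152 mm.
δ_thermal = αLΔT = 17.1e-6·1630·-17.6 = -0.4906 mm.
δ = δ_mech + δ_thermal = 2.661 mm.

2.66 mm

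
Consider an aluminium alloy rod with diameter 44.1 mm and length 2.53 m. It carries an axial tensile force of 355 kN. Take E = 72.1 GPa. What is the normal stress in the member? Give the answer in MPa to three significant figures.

232 MPa

A = 1527 mm².
σ = N/A = 355000/1527 = 232.4 MPa.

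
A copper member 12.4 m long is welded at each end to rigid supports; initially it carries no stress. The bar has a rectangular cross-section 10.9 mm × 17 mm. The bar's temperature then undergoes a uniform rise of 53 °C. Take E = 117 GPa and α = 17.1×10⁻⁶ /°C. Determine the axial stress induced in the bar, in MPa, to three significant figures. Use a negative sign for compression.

-106 MPa

Free thermal expansion αLΔT = 17.1e-6 · 12400 · 53 = 11.24 mm.
The walls impose strain ε = −(11.24)/12400 = -9.0630e-04; σ = Eε = 117000 · -9.0630e-04 = -106 MPa.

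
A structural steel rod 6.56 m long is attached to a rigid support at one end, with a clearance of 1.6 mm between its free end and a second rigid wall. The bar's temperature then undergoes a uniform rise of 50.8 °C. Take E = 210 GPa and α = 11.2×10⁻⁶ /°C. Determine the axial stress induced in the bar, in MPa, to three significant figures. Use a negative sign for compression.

Free thermal expansion αLΔT = 11.2e-6 · 6560 · 50.8 = 3.732 mm.
The walls engage after the gap closes; constrained expansion = 3.732 − 1.6 = 2.132 mm.
The walls impose strain ε = −(2.132)/6560 = -3.2506e-04; σ = Eε = 210000 · -3.2506e-04 = -68.26 MPa.

-68.3 MPa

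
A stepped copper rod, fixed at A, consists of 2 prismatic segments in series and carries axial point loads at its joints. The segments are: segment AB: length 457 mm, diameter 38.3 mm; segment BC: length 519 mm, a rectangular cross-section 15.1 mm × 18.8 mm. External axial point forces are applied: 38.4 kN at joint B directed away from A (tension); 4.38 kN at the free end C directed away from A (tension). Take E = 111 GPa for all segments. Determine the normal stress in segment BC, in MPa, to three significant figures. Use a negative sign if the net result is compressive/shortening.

Internal axial forces (sectioning from the free end, tension +): N_BC = 4.38 kN, N_AB = 42.78 kN.
A_BC = 283.9 mm².
σ_BC = N_BC/A_BC = 4380/283.9 = 15.43 MPa.

15.4 MPa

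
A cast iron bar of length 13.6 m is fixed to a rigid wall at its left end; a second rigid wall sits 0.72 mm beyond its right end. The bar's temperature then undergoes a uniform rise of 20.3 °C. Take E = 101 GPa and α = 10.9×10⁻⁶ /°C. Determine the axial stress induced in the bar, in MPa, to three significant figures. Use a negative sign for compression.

-17.0 MPa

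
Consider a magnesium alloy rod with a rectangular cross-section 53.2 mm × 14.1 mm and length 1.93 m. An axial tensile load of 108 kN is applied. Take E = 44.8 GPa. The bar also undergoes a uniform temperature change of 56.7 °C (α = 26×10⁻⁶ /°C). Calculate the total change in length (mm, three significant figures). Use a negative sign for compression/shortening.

9.05 mm

A = 750.1 mm².
δ_mech = NL/(AE) = 108000·1930/(750.1·44800) = 6.203 mm.
δ_thermal = αLΔT = 26e-6·1930·56.7 = 2.845 mm.
δ = δ_mech + δ_thermal = 9.048 mm.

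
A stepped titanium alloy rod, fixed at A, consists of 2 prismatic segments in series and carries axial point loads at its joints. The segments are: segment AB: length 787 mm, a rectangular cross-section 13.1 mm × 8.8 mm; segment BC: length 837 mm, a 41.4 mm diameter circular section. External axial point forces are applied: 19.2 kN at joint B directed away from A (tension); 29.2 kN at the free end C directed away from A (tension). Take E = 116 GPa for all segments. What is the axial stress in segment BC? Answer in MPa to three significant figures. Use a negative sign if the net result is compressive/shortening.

21.7 MPa

Internal axial forces (sectioning from the free end, tension +): N_BC = 29.2 kN, N_AB = 48.4 kN.
A_BC = 1346 mm².
σ_BC = N_BC/A_BC = 29200/1346 = 21.69 MPa.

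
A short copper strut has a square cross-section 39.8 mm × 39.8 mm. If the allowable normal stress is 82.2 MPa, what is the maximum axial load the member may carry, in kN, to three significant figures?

130 kN

A = 1584 mm².
P_max = σ_allow · A = 82.2 · 1584 = 130200 N = 130.2 kN.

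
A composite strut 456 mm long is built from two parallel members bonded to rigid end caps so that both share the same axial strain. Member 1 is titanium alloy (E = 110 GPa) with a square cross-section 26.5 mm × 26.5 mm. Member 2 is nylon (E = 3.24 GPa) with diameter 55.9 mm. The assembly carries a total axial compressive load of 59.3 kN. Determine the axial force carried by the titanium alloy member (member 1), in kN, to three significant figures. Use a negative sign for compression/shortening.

A_1 = 702.2 mm².
A_2 = 2454 mm².
Equal strain + equilibrium ⇒ each member carries load in proportion to AE: A₁E₁ = 77250000 N, A₂E₂ = 7952000 N, ΣAE = 85200000 N.
F₁ = P·A₁E₁/ΣAE = -59300·77250000/85200000 = -53770 N.

-53.8 kN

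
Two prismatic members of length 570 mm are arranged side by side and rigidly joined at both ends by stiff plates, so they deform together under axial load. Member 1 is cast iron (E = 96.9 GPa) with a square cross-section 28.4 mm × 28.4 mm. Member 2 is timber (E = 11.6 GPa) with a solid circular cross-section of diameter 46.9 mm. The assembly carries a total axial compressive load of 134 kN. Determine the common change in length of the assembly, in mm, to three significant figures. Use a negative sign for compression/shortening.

A_1 = 806.6 mm².
A_2 = 1728 mm².
Equal strain + equilibrium ⇒ each member carries load in proportion to AE: A₁E₁ = 78160000 N, A₂E₂ = 20040000 N, ΣAE = 98200000 N.
δ = PL/ΣAE = -134000·570/98200000 = -0.7778 mm.

-0.778 mm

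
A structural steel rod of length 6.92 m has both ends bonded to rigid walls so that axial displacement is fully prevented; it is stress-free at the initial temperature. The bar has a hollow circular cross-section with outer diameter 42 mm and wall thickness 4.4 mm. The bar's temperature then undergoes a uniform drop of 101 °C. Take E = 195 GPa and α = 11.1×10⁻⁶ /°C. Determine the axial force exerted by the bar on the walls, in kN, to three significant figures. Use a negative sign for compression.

Free thermal expansion αLΔT = 11.1e-6 · 6920 · -101 = -7.758 mm.
The walls impose strain ε = −(-7.758)/6920 = 1.1211e-03; σ = Eε = 195000 · 1.1211e-03 = 218.6 MPa.
Wall reaction R = σ·A = 218.6·519.7 = 113600 N = 113.6 kN.

114 kN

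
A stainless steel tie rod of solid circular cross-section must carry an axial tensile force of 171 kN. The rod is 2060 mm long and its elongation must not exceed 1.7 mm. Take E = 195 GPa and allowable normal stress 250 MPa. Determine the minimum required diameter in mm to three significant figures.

Required area A ≥ P/σ_allow = 171000/250 = 684 mm².
For a solid circular section, d ≥ √(4A/π) = 29.51 mm.
Elongation limit: A ≥ PL/(Eδ_allow) = 171000·2060/(195000·1.7) = 1063 mm² ⇒ d ≥ 36.78 mm.
The elongation limit governs.

36.8 mm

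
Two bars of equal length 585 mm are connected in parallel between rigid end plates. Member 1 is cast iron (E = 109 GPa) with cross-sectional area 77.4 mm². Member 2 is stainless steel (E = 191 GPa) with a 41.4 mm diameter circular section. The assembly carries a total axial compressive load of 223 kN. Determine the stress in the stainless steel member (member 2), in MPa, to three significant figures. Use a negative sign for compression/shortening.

-160 MPa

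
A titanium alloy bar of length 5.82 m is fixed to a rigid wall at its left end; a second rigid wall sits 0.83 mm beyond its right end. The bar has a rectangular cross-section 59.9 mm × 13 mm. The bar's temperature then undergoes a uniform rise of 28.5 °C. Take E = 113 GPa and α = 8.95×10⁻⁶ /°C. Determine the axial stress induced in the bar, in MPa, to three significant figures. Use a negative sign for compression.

-12.7 MPa

Free thermal expansion αLΔT = 8.95e-6 · 5820 · 28.5 = 1.485 mm.
The walls engage after the gap closes; constrained expansion = 1.485 − 0.83 = 0.6545 mm.
The walls impose strain ε = −(0.6545)/5820 = -1.1246e-04; σ = Eε = 113000 · -1.1246e-04 = -12.71 MPa.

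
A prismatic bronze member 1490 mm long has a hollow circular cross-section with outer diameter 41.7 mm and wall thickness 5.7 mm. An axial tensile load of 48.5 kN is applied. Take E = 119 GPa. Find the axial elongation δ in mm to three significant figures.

0.942 mm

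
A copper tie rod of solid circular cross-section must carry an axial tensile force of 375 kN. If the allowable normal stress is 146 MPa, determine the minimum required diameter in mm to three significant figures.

Required area A ≥ P/σ_allow = 375000/146 = 2568 mm².
For a solid circular section, d ≥ √(4A/π) = 57.19 mm.

57.2 mm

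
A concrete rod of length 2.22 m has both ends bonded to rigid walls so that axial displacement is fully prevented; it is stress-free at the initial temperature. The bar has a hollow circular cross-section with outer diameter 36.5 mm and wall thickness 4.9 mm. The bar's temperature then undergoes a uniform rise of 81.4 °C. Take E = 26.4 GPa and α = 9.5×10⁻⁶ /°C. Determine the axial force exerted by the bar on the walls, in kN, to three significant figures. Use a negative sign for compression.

Free thermal expansion αLΔT = 9.5e-6 · 2220 · 81.4 = 1.717 mm.
The walls impose strain ε = −(1.717)/2220 = -7.7330e-04; σ = Eε = 26400 · -7.7330e-04 = -20.42 MPa.
Wall reaction R = σ·A = -20.42·486.4 = -9931 N = -9.931 kN.

-9.93 kN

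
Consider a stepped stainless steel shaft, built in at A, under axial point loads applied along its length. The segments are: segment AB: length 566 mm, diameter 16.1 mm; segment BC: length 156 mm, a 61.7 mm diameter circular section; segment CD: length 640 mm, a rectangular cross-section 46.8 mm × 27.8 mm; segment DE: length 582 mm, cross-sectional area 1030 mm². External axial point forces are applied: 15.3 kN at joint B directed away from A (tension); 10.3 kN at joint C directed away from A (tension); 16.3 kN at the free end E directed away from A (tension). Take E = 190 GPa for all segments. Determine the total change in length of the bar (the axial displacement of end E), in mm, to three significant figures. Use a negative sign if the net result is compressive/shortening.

Internal axial forces (sectioning from the free end, tension +): N_DE = 16.3 kN, N_CD = 16.3 kN, N_BC = 26.6 kN, N_AB = 41.9 kN.
A_AB = 203.6 mm².
A_BC = 2990 mm².
A_CD = 1301 mm².
δ_AB = 41900·566/(203.6·190000) = 0.6131 mm
δ_BC = 26600·156/(2990·190000) = 0.007305 mm
δ_CD = 16300·640/(1301·190000) = 0.0422 mm
δ_DE = 16300·582/(1030·190000) = 0.04848 mm
δ = Σδ_i = 0.7111 mm.

0.711 mm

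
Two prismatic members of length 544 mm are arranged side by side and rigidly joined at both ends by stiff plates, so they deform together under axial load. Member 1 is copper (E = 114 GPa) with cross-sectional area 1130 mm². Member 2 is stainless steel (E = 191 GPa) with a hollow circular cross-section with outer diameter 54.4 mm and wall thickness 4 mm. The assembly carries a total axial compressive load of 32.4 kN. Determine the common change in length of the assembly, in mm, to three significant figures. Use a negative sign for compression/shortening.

-0.0706 mm

A_2 = 633.3 mm².
Equal strain + equilibrium ⇒ each member carries load in proportion to AE: A₁E₁ = 128800000 N, A₂E₂ = 121000000 N, ΣAE = 249800000 N.
δ = PL/ΣAE = -32400·544/249800000 = -0.07056 mm.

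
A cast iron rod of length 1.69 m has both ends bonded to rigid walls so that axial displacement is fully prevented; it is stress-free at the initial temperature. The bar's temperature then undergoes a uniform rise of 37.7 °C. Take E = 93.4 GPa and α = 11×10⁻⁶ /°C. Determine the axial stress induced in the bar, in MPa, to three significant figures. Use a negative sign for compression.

Free thermal expansion αLΔT = 11e-6 · 1690 · 37.7 = 0.7008 mm.
The walls impose strain ε = −(0.7008)/1690 = -4.1470e-04; σ = Eε = 93400 · -4.1470e-04 = -38.73 MPa.

-38.7 MPa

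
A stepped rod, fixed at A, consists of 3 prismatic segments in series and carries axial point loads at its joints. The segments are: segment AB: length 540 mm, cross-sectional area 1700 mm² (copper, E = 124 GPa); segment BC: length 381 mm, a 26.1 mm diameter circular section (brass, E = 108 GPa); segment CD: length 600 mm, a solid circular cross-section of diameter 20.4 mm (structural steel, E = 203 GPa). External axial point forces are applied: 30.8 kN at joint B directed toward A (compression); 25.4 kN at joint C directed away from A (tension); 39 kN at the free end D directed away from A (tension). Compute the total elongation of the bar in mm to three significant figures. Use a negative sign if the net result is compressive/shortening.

Internal axial forces (sectioning from the free end, tension +): N_CD = 39 kN, N_BC = 64.4 kN, N_AB = 33.6 kN.
A_BC = 535 mm².
A_CD = 326.9 mm².
δ_AB = 33600·540/(1700·124000) = 0.08607 mm
δ_BC = 64400·381/(535·108000) = 0.4246 mm
δ_CD = 39000·600/(326.9·203000) = 0.3527 mm
δ = Σδ_i = 0.8634 mm.

0.863 mm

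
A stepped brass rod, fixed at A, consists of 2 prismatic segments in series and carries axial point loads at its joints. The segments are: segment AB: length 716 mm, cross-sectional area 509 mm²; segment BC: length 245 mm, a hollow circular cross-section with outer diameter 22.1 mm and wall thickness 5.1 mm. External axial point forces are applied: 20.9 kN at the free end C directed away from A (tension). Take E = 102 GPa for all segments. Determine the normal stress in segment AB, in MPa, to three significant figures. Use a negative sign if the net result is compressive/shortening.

41.1 MPa

Internal axial forces (sectioning from the free end, tension +): N_BC = 20.9 kN, N_AB = 20.9 kN.
σ_AB = N_AB/A_AB = 20900/509 = 41.06 MPa.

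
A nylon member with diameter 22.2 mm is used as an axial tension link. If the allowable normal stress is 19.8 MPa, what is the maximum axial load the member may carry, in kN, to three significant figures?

7.66 kN

A = 387.1 mm².
P_max = σ_allow · A = 19.8 · 387.1 = 7664 N = 7.664 kN.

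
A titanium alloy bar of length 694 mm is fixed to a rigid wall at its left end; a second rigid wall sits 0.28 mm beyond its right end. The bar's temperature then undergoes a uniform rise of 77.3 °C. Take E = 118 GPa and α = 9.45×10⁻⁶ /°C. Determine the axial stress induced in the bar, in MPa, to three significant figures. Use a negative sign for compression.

Free thermal expansion αLΔT = 9.45e-6 · 694 · 77.3 = 0.507 mm.
The walls engage after the gap closes; constrained expansion = 0.507 − 0.28 = 0.227 mm.
The walls impose strain ε = −(0.227)/694 = -3.2703e-04; σ = Eε = 118000 · -3.2703e-04 = -38.59 MPa.

-38.6 MPa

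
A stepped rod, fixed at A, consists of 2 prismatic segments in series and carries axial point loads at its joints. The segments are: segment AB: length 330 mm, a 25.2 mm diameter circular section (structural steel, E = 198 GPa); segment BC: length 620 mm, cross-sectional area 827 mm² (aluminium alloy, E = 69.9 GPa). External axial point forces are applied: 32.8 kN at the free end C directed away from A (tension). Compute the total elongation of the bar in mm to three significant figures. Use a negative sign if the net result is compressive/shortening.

Internal axial forces (sectioning from the free end, tension +): N_BC = 32.8 kN, N_AB = 32.8 kN.
A_AB = 498.8 mm².
δ_AB = 32800·330/(498.8·198000) = 0.1096 mm
δ_BC = 32800·620/(827·69900) = 0.3518 mm
δ = Σδ_i = 0.4614 mm.

0.461 mm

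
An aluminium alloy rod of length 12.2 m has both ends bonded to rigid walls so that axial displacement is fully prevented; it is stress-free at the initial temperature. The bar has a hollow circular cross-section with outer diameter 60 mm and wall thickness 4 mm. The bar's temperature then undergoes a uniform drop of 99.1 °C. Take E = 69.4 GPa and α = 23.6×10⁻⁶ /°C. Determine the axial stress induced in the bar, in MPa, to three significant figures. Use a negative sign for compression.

162 MPa

Free thermal expansion αLΔT = 23.6e-6 · 12200 · -99.1 = -28.53 mm.
The walls impose strain ε = −(-28.53)/12200 = 2.3388e-03; σ = Eε = 69400 · 2.3388e-03 = 162.3 MPa.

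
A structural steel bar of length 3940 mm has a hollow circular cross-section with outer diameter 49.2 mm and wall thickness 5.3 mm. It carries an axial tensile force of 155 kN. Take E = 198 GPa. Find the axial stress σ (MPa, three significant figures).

212 MPa

A = 731 mm².
σ = N/A = 155000/731 = 212.1 MPa.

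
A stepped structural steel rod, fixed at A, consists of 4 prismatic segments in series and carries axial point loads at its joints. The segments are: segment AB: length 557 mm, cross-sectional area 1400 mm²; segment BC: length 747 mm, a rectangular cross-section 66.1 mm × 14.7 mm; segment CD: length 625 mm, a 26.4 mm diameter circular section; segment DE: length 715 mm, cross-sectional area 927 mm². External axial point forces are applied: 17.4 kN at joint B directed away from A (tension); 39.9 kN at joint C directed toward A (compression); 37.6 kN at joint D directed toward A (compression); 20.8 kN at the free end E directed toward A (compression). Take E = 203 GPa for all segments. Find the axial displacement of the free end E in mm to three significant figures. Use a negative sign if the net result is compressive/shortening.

-0.938 mm

Internal axial forces (sectioning from the free end, tension +): N_DE = -20.8 kN, N_CD = -58.4 kN, N_BC = -98.3 kN, N_AB = -80.9 kN.
A_BC = 971.7 mm².
A_CD = 547.4 mm².
δ_AB = -80900·557/(1400·203000) = -0.1586 mm
δ_BC = -98300·747/(971.7·203000) = -0.3723 mm
δ_CD = -58400·625/(547.4·203000) = -0.3285 mm
δ_DE = -20800·715/(927·203000) = -0.07903 mm
δ = Σδ_i = -0.9383 mm.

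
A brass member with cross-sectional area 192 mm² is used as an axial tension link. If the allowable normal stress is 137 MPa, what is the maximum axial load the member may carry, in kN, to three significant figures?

P_max = σ_allow · A = 137 · 192 = 26300 N = 26.3 kN.

26.3 kN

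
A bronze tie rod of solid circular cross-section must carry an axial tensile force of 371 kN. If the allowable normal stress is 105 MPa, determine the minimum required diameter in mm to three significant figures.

67.1 mm

Required area A ≥ P/σ_allow = 371000/105 = 3533 mm².
For a solid circular section, d ≥ √(4A/π) = 67.07 mm.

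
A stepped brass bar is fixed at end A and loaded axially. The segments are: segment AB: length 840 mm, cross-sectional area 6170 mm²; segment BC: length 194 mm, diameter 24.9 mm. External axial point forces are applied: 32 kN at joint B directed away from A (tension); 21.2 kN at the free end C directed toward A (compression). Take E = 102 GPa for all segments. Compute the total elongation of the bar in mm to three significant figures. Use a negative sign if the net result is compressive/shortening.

-0.0684 mm

Internal axial forces (sectioning from the free end, tension +): N_BC = -21.2 kN, N_AB = 10.8 kN.
A_BC = 487 mm².
δ_AB = 10800·840/(6170·102000) = 0.01442 mm
δ_BC = -21200·194/(487·102000) = -0.0828 mm
δ = Σδ_i = -0.06839 mm.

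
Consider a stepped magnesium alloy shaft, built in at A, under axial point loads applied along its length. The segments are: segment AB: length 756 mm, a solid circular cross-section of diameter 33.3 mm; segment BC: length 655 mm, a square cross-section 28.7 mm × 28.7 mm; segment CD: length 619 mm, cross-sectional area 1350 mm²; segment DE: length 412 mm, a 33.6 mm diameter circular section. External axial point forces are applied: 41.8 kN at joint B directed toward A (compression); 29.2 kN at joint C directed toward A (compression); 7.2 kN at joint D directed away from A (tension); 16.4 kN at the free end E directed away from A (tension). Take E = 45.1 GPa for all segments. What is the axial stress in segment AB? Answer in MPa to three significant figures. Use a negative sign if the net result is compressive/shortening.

Internal axial forces (sectioning from the free end, tension +): N_DE = 16.4 kN, N_CD = 23.6 kN, N_BC = -5.6 kN, N_AB = -47.4 kN.
A_AB = 870.9 mm².
σ_AB = N_AB/A_AB = -47400/870.9 = -54.43 MPa.

-54.4 MPa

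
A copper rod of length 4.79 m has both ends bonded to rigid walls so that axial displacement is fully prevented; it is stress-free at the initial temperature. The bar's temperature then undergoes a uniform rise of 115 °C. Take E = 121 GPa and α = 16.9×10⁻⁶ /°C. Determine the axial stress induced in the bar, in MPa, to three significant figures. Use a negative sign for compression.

-235 MPa

Free thermal expansion αLΔT = 16.9e-6 · 4790 · 115 = 9.309 mm.
The walls impose strain ε = −(9.309)/4790 = -1.9435e-03; σ = Eε = 121000 · -1.9435e-03 = -235.2 MPa.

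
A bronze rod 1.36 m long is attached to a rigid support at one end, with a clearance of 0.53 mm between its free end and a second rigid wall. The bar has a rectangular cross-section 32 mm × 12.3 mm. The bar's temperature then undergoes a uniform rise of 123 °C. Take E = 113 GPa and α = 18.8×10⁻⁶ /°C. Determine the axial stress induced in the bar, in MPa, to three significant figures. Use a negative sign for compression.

-217 MPa

Free thermal expansion αLΔT = 18.8e-6 · 1360 · 123 = 3.145 mm.
The walls engage after the gap closes; constrained expansion = 3.145 − 0.53 = 2.615 mm.
The walls impose strain ε = −(2.615)/1360 = -1.9227e-03; σ = Eε = 113000 · -1.9227e-03 = -217.3 MPa.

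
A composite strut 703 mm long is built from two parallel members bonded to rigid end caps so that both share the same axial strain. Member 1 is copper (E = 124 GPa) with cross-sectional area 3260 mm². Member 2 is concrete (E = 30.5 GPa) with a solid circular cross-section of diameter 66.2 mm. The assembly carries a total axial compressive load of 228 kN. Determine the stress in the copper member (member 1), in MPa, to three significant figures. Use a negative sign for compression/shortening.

-55.5 MPa

A_2 = 3442 mm².
Equal strain + equilibrium ⇒ each member carries load in proportion to AE: A₁E₁ = 404200000 N, A₂E₂ = 105000000 N, ΣAE = 509200000 N.
σ₁ = P·E₁/ΣAE = -228000·124000/509200000 = -55.52 MPa.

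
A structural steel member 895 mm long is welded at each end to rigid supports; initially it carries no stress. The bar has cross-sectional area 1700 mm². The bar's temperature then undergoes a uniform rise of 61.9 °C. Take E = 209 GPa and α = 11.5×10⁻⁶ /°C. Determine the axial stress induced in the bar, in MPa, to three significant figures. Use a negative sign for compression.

-149 MPa

Free thermal expansion αLΔT = 11.5e-6 · 895 · 61.9 = 0.6371 mm.
The walls impose strain ε = −(0.6371)/895 = -7.1185e-04; σ = Eε = 209000 · -7.1185e-04 = -148.8 MPa.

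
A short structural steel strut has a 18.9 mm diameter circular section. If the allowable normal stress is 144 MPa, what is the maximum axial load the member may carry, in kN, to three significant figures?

40.4 kN

A = 280.6 mm².
P_max = σ_allow · A = 144 · 280.6 = 40400 N = 40.4 kN.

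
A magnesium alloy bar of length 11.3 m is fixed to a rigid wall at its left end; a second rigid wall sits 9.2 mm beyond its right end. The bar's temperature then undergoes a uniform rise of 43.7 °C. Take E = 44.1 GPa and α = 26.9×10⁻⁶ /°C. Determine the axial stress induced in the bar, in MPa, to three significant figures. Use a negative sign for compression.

Free thermal expansion αLΔT = 26.9e-6 · 11300 · 43.7 = 13.28 mm.
The walls engage after the gap closes; constrained expansion = 13.28 − 9.2 = 4.083 mm.
The walls impose strain ε = −(4.083)/11300 = -3.6137e-04; σ = Eε = 44100 · -3.6137e-04 = -15.94 MPa.

-15.9 MPa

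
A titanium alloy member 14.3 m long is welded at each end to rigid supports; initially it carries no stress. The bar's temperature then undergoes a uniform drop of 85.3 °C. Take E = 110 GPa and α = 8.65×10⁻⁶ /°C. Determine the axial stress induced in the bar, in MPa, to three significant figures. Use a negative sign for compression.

81.2 MPa

Free thermal expansion αLΔT = 8.65e-6 · 14300 · -85.3 = -10.55 mm.
The walls impose strain ε = −(-10.55)/14300 = 7.3784e-04; σ = Eε = 110000 · 7.3784e-04 = 81.16 MPa.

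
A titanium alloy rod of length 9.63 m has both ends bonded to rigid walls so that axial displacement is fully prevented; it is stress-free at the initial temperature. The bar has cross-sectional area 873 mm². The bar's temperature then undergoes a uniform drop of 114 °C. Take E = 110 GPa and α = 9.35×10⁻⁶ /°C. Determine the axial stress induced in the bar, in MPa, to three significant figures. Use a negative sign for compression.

Free thermal expansion αLΔT = 9.35e-6 · 9630 · -114 = -10.26 mm.
The walls impose strain ε = −(-10.26)/9630 = 1.0659e-03; σ = Eε = 110000 · 1.0659e-03 = 117.2 MPa.

117 MPa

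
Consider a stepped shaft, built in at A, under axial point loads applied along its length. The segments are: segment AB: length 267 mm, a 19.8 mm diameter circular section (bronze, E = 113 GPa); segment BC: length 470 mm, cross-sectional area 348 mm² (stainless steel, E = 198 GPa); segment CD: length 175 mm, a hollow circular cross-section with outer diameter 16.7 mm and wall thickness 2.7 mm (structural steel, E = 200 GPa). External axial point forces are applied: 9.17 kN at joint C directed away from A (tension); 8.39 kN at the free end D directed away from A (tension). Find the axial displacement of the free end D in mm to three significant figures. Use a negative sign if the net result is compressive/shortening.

Internal axial forces (sectioning from the free end, tension +): N_CD = 8.39 kN, N_BC = 17.56 kN, N_AB = 17.56 kN.
A_AB = 307.9 mm².
A_CD = 118.8 mm².
δ_AB = 17560·267/(307.9·113000) = 0.1348 mm
δ_BC = 17560·470/(348·198000) = 0.1198 mm
δ_CD = 8390·175/(118.8·200000) = 0.06182 mm
δ = Σδ_i = 0.3164 mm.

0.316 mm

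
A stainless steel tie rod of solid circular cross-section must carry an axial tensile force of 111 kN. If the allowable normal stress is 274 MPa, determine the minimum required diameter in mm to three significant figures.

Required area A ≥ P/σ_allow = 111000/274 = 405.1 mm².
For a solid circular section, d ≥ √(4A/π) = 22.71 mm.

22.7 mm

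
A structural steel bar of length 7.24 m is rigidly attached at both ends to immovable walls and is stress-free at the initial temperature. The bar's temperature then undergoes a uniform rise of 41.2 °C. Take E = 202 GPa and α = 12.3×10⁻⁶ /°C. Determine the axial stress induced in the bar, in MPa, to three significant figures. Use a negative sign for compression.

-102 MPa

Free thermal expansion αLΔT = 12.3e-6 · 7240 · 41.2 = 3.669 mm.
The walls impose strain ε = −(3.669)/7240 = -5.0676e-04; σ = Eε = 202000 · -5.0676e-04 = -102.4 MPa.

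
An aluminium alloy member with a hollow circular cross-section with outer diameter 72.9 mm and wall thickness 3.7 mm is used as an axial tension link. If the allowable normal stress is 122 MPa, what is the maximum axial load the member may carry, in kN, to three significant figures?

A = 804.4 mm².
P_max = σ_allow · A = 122 · 804.4 = 98130 N = 98.13 kN.

98.1 kN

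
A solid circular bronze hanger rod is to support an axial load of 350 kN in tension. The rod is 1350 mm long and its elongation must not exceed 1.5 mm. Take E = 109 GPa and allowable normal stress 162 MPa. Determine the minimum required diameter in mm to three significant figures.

Required area A ≥ P/σ_allow = 350000/162 = 2160 mm².
For a solid circular section, d ≥ √(4A/π) = 52.45 mm.
Elongation limit: A ≥ PL/(Eδ_allow) = 350000·1350/(109000·1.5) = 2890 mm² ⇒ d ≥ 60.66 mm.
The elongation limit governs.

60.7 mm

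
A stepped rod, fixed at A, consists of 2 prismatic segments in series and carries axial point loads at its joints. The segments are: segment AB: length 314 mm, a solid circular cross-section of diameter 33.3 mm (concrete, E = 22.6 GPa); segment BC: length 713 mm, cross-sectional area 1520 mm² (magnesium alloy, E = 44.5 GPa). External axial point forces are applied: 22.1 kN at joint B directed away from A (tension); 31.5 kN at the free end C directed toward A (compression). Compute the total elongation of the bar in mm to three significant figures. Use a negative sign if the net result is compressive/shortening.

-0.482 mm

Internal axial forces (sectioning from the free end, tension +): N_BC = -31.5 kN, N_AB = -9.4 kN.
A_AB = 870.9 mm².
δ_AB = -9400·314/(870.9·22600) = -0.15 mm
δ_BC = -31500·713/(1520·44500) = -0.332 mm
δ = Σδ_i = -0.482 mm.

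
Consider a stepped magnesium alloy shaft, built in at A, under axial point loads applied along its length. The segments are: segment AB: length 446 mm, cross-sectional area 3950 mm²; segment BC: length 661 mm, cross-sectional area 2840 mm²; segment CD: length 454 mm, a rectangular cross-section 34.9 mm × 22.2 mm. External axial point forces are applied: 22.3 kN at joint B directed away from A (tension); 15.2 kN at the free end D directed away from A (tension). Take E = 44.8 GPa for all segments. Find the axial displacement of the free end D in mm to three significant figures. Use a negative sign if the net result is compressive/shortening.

0.372 mm

Internal axial forces (sectioning from the free end, tension +): N_CD = 15.2 kN, N_BC = 15.2 kN, N_AB = 37.5 kN.
A_CD = 774.8 mm².
δ_AB = 37500·446/(3950·44800) = 0.09451 mm
δ_BC = 15200·661/(2840·44800) = 0.07897 mm
δ_CD = 15200·454/(774.8·44800) = 0.1988 mm
δ = Σδ_i = 0.3723 mm.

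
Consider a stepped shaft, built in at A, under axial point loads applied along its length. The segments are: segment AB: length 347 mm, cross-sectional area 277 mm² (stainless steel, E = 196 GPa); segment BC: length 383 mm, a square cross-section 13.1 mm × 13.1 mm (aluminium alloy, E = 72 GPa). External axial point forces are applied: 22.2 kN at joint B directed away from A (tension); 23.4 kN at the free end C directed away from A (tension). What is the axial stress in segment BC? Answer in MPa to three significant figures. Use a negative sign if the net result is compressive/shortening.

136 MPa

Internal axial forces (sectioning from the free end, tension +): N_BC = 23.4 kN, N_AB = 45.6 kN.
A_BC = 171.6 mm².
σ_BC = N_BC/A_BC = 23400/171.6 = 136.4 MPa.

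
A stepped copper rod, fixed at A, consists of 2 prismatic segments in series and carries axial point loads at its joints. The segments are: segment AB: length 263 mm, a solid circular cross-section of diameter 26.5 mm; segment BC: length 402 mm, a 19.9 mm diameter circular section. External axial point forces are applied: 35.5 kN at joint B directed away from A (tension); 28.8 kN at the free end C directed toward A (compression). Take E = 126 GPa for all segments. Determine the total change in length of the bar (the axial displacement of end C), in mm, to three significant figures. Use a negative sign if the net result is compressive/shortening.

-0.270 mm

Internal axial forces (sectioning from the free end, tension +): N_BC = -28.8 kN, N_AB = 6.7 kN.
A_AB = 551.5 mm².
A_BC = 311 mm².
δ_AB = 6700·263/(551.5·126000) = 0.02536 mm
δ_BC = -28800·402/(311·126000) = -0.2954 mm
δ = Σδ_i = -0.2701 mm.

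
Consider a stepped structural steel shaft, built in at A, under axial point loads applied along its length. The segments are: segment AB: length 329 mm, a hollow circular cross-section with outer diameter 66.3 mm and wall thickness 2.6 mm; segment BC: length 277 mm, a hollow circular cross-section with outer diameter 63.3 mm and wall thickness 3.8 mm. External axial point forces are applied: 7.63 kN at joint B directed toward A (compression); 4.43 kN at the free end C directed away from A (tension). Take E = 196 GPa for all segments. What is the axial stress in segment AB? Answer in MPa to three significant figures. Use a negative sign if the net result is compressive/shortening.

-6.15 MPa

Internal axial forces (sectioning from the free end, tension +): N_BC = 4.43 kN, N_AB = -3.2 kN.
A_AB = 520.3 mm².
σ_AB = N_AB/A_AB = -3200/520.3 = -6.15 MPa.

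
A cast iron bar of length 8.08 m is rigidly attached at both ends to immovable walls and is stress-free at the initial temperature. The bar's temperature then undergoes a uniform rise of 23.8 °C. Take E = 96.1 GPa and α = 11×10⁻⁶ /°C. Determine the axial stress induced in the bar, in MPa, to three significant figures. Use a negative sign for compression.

-25.2 MPa

Free thermal expansion αLΔT = 11e-6 · 8080 · 23.8 = 2.115 mm.
The walls impose strain ε = −(2.115)/8080 = -2.6180e-04; σ = Eε = 96100 · -2.6180e-04 = -25.16 MPa.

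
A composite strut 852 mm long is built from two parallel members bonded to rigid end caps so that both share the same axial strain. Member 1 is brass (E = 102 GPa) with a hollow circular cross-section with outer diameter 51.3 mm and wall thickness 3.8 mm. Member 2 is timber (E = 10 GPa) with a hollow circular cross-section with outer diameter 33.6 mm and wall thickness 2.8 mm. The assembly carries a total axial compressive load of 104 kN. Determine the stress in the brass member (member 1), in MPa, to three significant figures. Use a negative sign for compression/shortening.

A_1 = 567.1 mm².
A_2 = 270.9 mm².
Equal strain + equilibrium ⇒ each member carries load in proportion to AE: A₁E₁ = 57840000 N, A₂E₂ = 2709000 N, ΣAE = 60550000 N.
σ₁ = P·E₁/ΣAE = -104000·102000/60550000 = -175.2 MPa.

-175 MPa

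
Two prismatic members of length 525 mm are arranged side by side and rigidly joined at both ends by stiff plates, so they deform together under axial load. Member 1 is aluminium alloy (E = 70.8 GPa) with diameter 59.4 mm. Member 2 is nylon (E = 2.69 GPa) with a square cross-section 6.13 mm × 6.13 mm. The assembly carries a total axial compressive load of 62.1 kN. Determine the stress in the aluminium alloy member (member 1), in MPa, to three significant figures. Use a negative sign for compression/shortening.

A_1 = 2771 mm².
A_2 = 37.58 mm².
Equal strain + equilibrium ⇒ each member carries load in proportion to AE: A₁E₁ = 196200000 N, A₂E₂ = 101100 N, ΣAE = 196300000 N.
σ₁ = P·E₁/ΣAE = -62100·70800/196300000 = -22.4 MPa.

-22.4 MPa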